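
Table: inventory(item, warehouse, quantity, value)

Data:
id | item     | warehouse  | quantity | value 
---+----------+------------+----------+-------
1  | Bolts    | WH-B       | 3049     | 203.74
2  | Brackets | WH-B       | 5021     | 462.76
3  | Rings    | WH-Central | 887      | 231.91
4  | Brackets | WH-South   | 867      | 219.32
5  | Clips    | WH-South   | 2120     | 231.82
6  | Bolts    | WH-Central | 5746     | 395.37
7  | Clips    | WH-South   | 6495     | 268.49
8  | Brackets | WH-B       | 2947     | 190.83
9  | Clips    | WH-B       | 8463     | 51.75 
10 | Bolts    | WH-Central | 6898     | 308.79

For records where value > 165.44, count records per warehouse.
SELECT warehouse, COUNT(*)
FROM inventory
WHERE value > 165.44
GROUP BY warehouse

Note: WHERE filters rows before grouping.

Result:
  WH-B: 3
  WH-Central: 3
  WH-South: 3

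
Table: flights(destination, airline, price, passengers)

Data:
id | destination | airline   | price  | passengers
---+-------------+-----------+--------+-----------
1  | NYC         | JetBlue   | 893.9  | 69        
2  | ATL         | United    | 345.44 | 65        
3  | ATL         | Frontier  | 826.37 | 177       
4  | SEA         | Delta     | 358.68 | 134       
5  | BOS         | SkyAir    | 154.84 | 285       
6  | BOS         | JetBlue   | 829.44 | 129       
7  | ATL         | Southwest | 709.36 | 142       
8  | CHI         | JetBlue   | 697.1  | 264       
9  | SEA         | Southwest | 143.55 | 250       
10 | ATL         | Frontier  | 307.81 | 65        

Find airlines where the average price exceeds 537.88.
SELECT airline, AVG(price)
FROM flights
GROUP BY airline
HAVING AVG(price) > 537.88

Result:
  Frontier: avg=567.09
  JetBlue: avg=806.81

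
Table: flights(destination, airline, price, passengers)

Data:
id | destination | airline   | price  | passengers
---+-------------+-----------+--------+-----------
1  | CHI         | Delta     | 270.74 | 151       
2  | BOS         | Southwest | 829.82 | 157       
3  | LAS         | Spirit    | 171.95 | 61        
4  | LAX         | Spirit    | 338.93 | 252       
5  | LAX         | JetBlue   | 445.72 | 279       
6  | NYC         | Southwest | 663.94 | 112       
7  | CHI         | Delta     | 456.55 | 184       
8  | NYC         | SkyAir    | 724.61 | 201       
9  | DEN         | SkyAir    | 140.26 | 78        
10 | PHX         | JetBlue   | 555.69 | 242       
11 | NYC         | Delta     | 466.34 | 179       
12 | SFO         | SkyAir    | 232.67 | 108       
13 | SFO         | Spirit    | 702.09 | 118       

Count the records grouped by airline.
SELECT airline, COUNT(*) as count
FROM flights
GROUP BY airline

Result:
  Delta: 3
  JetBlue: 2
  SkyAir: 3
  Southwest: 2
  Spirit: 3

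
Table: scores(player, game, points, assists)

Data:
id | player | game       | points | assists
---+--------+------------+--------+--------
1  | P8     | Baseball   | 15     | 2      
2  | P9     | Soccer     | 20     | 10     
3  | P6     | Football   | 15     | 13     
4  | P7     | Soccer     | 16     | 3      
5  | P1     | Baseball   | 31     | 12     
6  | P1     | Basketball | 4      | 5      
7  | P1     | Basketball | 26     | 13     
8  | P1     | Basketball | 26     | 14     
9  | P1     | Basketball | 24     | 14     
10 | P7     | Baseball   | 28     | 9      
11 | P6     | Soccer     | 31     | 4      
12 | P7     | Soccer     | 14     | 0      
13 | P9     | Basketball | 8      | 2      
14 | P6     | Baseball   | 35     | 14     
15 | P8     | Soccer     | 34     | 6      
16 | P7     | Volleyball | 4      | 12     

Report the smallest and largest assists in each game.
SELECT game, MIN(assists), MAX(assists)
FROM scores
GROUP BY game

Result:
  Baseball: min=2, max=14
  Basketball: min=2, max=14
  Football: min=13, max=13
  Soccer: min=0, max=10
  Volleyball: min=12, max=12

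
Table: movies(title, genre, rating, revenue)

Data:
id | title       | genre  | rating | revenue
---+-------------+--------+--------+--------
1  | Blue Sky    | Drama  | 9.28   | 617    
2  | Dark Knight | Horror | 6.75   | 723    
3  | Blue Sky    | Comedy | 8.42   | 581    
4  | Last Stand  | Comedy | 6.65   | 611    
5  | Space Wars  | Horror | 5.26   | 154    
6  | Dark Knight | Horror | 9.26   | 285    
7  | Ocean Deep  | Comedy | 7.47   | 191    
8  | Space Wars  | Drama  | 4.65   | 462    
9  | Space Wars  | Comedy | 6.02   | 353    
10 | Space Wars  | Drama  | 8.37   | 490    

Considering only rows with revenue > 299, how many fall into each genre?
SELECT genre, COUNT(*)
FROM movies
WHERE revenue > 299
GROUP BY genre

Note: WHERE filters rows before grouping.

Result:
  Comedy: 3
  Drama: 3
  Horror: 1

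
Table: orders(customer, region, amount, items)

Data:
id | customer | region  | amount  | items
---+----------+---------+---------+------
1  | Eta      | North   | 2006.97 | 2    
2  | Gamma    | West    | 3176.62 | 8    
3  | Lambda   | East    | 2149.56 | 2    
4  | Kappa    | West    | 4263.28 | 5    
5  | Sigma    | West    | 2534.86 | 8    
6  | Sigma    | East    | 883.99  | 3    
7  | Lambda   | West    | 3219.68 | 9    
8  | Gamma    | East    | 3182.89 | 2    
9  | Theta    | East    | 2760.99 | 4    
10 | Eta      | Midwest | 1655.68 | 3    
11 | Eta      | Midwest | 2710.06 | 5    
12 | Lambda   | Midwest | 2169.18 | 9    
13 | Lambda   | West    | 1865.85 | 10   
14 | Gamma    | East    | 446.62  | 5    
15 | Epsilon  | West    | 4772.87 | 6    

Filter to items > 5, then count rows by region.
SELECT region, COUNT(*)
FROM orders
WHERE items > 5
GROUP BY region

Note: WHERE filters rows before grouping.

Result:
  Midwest: 1
  West: 5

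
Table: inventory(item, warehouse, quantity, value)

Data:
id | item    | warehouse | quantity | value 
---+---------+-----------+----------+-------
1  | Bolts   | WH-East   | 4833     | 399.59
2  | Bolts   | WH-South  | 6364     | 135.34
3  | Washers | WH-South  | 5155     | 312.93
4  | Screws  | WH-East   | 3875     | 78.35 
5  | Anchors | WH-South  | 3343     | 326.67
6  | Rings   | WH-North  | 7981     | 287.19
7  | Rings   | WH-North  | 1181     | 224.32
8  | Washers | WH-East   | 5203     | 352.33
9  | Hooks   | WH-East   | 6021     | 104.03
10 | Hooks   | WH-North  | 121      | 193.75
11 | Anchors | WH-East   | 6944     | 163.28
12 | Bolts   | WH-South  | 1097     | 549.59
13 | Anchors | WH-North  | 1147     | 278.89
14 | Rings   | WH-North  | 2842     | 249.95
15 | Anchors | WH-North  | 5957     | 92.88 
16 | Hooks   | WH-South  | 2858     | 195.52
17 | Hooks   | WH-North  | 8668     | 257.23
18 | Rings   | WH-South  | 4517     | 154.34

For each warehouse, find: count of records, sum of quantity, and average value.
SELECT warehouse,
       COUNT(*) as cnt,
       SUM(quantity) as total_quantity,
       AVG(value) as avg_value
FROM inventory
GROUP BY warehouse

Result:
  WH-East: 5 records, 26876 total quantity, 219.52 avg value
  WH-North: 7 records, 27897 total quantity, 226.32 avg value
  WH-South: 6 records, 23334 total quantity, 279.07 avg value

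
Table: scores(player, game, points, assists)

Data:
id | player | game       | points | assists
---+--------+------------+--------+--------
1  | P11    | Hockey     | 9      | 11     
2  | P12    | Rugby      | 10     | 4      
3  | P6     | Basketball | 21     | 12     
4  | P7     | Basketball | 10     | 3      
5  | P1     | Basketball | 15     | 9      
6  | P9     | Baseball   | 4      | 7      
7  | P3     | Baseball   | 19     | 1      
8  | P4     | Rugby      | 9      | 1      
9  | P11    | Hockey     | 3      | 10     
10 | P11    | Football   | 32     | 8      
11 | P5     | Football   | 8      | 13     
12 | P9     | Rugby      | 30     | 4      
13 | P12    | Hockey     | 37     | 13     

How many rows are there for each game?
SELECT game, COUNT(*) as count
FROM scores
GROUP BY game

Result:
  Baseball: 2
  Basketball: 3
  Football: 2
  Hockey: 3
  Rugby: 3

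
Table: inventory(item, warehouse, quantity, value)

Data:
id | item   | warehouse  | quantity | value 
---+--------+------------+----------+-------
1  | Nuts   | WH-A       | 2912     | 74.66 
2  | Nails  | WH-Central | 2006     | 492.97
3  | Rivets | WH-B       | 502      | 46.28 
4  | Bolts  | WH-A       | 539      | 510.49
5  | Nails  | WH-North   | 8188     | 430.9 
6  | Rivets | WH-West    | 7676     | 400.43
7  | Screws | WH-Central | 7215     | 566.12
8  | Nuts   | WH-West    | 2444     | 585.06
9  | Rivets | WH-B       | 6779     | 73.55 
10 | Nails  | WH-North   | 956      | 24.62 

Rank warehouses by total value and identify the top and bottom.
SELECT warehouse, SUM(value)
FROM inventory
GROUP BY warehouse
ORDER BY SUM(value)

All groups:
  WH-B: 119.83
  WH-North: 455.52
  WH-A: 585.15
  WH-West: 985.49
  WH-Central: 1059.09

Highest: WH-Central (1059.09)
Lowest: WH-B (119.83)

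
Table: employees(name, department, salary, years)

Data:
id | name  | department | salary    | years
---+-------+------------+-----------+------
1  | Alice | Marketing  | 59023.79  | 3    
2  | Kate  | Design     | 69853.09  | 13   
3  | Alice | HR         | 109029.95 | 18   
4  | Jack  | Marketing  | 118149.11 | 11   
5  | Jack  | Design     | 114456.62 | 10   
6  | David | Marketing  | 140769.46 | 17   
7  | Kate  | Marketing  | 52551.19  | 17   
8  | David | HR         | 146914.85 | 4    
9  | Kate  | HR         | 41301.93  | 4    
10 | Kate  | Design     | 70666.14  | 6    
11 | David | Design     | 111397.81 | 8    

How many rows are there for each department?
SELECT department, COUNT(*) as count
FROM employees
GROUP BY department

Result:
  Design: 4
  HR: 3
  Marketing: 4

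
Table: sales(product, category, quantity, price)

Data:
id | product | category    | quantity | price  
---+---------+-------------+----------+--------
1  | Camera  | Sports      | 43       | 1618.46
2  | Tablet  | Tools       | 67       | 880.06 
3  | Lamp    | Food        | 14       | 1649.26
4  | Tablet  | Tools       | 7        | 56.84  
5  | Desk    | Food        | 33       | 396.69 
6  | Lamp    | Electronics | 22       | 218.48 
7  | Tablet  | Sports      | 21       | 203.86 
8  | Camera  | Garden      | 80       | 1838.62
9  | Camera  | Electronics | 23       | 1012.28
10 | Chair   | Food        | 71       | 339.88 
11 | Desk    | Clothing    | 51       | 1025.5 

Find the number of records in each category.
SELECT category, COUNT(*) as count
FROM sales
GROUP BY category

Result:
  Clothing: 1
  Electronics: 2
  Food: 3
  Garden: 1
  Sports: 2
  Tools: 2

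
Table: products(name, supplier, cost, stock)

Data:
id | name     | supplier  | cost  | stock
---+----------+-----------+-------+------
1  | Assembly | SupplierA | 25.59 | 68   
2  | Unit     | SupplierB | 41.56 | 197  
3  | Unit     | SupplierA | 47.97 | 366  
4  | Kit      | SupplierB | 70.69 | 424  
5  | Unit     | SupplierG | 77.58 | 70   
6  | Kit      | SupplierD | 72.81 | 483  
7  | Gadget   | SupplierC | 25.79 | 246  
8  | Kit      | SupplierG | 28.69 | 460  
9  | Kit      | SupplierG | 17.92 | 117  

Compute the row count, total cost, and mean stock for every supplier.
SELECT supplier,
       COUNT(*) as cnt,
       SUM(cost) as total_cost,
       AVG(stock) as avg_stock
FROM products
GROUP BY supplier

Result:
  SupplierA: 2 records, 73.56 total cost, 217.00 avg stock
  SupplierB: 2 records, 112.25 total cost, 310.50 avg stock
  SupplierC: 1 records, 25.79 total cost, 246.00 avg stock
  SupplierD: 1 records, 72.81 total cost, 483.00 avg stock
  SupplierG: 3 records, 124.19 total cost, 215.67 avg stock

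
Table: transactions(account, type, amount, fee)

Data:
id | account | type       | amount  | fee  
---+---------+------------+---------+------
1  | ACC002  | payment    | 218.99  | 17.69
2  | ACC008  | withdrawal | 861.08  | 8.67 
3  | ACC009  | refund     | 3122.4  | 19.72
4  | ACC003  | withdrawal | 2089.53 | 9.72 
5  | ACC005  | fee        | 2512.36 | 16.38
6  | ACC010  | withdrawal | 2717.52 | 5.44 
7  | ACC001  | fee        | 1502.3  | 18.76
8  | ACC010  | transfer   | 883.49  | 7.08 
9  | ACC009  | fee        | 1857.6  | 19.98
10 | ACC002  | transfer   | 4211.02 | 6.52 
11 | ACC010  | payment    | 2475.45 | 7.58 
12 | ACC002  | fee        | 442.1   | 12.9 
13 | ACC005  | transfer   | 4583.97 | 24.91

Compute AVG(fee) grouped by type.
SELECT type, AVG(fee) as result
FROM transactions
GROUP BY type

Result:
  fee: 17.01
  payment: 12.64
  refund: 19.72
  transfer: 12.84
  withdrawal: 7.94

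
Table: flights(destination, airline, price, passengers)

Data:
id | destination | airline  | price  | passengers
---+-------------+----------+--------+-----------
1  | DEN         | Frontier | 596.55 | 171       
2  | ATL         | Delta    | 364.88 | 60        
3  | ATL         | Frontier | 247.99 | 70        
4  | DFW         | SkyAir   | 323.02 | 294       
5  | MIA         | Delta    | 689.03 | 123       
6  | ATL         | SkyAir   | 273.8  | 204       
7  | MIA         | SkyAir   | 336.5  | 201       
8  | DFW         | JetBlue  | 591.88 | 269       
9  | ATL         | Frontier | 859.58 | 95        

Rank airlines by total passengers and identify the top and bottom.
SELECT airline, SUM(passengers)
FROM flights
GROUP BY airline
ORDER BY SUM(passengers)

All groups:
  Delta: 183
  JetBlue: 269
  Frontier: 336
  SkyAir: 699

Highest: SkyAir (699)
Lowest: Delta (183)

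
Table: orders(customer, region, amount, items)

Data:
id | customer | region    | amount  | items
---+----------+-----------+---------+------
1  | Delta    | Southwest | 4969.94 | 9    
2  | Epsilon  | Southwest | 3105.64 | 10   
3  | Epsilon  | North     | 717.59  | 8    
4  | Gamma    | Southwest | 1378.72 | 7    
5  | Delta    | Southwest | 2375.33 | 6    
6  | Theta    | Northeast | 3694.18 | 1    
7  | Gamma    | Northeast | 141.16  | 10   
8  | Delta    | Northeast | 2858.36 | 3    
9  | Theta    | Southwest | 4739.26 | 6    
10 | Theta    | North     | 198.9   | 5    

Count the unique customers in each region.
SELECT region, COUNT(DISTINCT customer)
FROM orders
GROUP BY region

Result:
  North: 2 distinct
  Northeast: 3 distinct
  Southwest: 4 distinct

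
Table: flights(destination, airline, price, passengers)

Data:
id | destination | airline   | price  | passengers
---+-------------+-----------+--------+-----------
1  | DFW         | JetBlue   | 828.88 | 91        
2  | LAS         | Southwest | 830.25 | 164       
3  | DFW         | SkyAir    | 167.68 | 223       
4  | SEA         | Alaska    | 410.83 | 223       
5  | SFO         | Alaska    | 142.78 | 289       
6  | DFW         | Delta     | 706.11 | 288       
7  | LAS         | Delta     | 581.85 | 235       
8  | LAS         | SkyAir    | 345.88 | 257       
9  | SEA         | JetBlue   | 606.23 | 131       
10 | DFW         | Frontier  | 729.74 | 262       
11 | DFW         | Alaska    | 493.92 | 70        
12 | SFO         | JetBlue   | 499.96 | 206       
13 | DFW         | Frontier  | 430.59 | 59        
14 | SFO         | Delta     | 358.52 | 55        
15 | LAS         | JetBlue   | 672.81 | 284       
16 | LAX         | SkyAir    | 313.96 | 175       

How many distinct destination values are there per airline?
SELECT airline, COUNT(DISTINCT destination)
FROM flights
GROUP BY airline

Result:
  Alaska: 3 distinct
  Delta: 3 distinct
  Frontier: 1 distinct
  JetBlue: 4 distinct
  SkyAir: 3 distinct
  Southwest: 1 distinct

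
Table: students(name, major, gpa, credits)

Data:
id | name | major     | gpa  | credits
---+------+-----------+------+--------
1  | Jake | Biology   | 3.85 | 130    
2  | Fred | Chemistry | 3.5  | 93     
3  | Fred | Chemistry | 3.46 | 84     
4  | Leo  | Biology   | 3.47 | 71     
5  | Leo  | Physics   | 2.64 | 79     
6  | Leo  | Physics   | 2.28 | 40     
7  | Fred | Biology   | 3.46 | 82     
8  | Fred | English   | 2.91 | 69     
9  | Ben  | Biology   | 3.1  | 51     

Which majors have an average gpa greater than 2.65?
SELECT major, AVG(gpa)
FROM students
GROUP BY major
HAVING AVG(gpa) > 2.65

Result:
  Biology: avg=3.47
  Chemistry: avg=3.48
  English: avg=2.91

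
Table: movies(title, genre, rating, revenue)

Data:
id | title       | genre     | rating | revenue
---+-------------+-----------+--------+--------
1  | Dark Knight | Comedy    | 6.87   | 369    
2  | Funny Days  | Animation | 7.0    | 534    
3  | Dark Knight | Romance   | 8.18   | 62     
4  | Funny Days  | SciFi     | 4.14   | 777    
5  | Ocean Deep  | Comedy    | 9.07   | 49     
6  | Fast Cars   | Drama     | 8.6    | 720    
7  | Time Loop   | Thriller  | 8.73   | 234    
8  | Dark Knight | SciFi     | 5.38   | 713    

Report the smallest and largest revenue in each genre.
SELECT genre, MIN(revenue), MAX(revenue)
FROM movies
GROUP BY genre

Result:
  Animation: min=534, max=534
  Comedy: min=49, max=369
  Drama: min=720, max=720
  Romance: min=62, max=62
  SciFi: min=713, max=777
  Thriller: min=234, max=234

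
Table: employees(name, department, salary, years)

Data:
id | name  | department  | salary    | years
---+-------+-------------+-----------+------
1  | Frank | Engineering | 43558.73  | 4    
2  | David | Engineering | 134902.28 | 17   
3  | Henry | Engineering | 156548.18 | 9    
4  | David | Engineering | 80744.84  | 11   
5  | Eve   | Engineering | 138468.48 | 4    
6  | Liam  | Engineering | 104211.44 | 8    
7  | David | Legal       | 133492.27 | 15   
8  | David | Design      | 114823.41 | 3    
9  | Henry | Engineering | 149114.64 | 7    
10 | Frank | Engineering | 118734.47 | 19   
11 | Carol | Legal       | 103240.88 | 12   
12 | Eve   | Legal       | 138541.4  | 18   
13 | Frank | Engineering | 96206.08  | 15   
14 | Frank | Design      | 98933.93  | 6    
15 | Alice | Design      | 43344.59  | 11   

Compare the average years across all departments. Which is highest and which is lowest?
SELECT department, AVG(years)
FROM employees
GROUP BY department
ORDER BY AVG(years)

All groups:
  Design: 6.67
  Engineering: 10.44
  Legal: 15.00

Highest: Legal (15.00)
Lowest: Design (6.67)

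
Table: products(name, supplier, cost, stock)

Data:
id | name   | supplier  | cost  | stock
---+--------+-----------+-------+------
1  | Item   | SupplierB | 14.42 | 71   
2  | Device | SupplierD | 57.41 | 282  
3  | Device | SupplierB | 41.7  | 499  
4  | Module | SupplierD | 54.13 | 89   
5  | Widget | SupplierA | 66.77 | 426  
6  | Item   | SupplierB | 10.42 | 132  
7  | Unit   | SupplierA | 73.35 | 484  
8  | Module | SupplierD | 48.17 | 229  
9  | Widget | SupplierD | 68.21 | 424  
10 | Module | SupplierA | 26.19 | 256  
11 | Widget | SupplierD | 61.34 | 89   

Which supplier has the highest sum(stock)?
SELECT supplier, SUM(stock) as val
FROM products
GROUP BY supplier
ORDER BY val DESC
LIMIT 1

Result: SupplierA with sum(stock) = 1166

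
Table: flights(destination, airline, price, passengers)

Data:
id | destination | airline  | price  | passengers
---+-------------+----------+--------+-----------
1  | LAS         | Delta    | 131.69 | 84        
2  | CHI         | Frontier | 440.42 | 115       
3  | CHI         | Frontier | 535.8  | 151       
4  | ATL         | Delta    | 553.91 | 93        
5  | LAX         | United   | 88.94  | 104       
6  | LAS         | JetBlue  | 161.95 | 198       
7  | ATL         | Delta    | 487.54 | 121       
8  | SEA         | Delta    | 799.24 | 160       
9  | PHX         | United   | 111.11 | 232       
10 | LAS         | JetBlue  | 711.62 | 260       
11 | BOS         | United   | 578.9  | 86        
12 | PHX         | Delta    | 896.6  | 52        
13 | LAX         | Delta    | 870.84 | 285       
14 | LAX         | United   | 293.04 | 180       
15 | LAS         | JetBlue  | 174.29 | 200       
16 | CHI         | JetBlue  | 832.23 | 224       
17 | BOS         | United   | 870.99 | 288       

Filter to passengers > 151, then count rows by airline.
SELECT airline, COUNT(*)
FROM flights
WHERE passengers > 151
GROUP BY airline

Note: WHERE filters rows before grouping.

Result:
  Delta: 2
  JetBlue: 4
  United: 3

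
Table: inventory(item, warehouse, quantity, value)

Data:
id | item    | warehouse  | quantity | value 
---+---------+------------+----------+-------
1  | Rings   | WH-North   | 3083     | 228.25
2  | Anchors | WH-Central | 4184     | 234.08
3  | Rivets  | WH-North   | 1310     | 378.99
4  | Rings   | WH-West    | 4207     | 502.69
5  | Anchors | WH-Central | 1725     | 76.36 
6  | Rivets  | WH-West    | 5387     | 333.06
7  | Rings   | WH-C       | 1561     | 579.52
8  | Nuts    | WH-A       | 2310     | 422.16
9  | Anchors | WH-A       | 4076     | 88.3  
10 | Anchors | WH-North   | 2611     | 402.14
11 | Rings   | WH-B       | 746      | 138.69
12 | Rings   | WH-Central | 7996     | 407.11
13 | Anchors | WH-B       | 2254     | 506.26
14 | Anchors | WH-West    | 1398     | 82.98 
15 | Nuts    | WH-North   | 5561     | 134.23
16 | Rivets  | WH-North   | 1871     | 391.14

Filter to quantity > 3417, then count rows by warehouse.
SELECT warehouse, COUNT(*)
FROM inventory
WHERE quantity > 3417
GROUP BY warehouse

Note: WHERE filters rows before grouping.

Result:
  WH-A: 1
  WH-Central: 2
  WH-North: 1
  WH-West: 2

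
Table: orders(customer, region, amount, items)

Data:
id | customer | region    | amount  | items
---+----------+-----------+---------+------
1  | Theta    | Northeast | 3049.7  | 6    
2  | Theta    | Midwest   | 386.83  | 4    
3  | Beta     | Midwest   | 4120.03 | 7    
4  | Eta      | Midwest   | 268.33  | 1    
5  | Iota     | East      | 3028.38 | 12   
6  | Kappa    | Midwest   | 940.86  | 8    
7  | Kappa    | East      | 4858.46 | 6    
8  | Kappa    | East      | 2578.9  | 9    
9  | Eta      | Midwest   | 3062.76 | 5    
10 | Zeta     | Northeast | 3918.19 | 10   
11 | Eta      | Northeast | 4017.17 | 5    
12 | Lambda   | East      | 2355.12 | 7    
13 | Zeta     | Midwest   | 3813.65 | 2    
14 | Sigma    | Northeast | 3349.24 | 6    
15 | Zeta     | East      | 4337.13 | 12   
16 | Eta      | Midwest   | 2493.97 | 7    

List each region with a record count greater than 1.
SELECT region, COUNT(*) as cnt
FROM orders
GROUP BY region
HAVING COUNT(*) > 1

Result:
  East: 5
  Midwest: 7
  Northeast: 4

Note: HAVING filters groups after aggregation, WHERE filters rows before.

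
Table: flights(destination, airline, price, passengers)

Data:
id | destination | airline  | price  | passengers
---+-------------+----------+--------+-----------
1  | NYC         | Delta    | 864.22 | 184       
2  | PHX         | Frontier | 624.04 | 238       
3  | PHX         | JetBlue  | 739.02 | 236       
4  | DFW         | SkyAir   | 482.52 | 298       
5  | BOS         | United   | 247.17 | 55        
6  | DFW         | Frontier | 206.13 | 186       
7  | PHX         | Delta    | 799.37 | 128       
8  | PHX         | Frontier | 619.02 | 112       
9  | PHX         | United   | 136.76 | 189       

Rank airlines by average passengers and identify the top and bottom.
SELECT airline, AVG(passengers)
FROM flights
GROUP BY airline
ORDER BY AVG(passengers)

All groups:
  United: 122.00
  Delta: 156.00
  Frontier: 178.67
  JetBlue: 236.00
  SkyAir: 298.00

Highest: SkyAir (298.00)
Lowest: United (122.00)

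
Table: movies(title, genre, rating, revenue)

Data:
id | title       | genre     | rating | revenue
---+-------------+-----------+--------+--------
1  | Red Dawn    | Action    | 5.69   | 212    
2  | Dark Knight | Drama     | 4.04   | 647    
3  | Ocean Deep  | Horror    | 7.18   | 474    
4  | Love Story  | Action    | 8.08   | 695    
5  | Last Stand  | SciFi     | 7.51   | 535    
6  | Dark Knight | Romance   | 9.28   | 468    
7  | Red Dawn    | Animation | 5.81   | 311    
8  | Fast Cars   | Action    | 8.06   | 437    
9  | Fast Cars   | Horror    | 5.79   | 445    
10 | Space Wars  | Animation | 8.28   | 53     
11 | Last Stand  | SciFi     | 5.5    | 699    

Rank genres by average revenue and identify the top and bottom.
SELECT genre, AVG(revenue)
FROM movies
GROUP BY genre
ORDER BY AVG(revenue)

All groups:
  Animation: 182.00
  Action: 448.00
  Horror: 459.50
  Romance: 468.00
  SciFi: 617.00
  Drama: 647.00

Highest: Drama (647.00)
Lowest: Animation (182.00)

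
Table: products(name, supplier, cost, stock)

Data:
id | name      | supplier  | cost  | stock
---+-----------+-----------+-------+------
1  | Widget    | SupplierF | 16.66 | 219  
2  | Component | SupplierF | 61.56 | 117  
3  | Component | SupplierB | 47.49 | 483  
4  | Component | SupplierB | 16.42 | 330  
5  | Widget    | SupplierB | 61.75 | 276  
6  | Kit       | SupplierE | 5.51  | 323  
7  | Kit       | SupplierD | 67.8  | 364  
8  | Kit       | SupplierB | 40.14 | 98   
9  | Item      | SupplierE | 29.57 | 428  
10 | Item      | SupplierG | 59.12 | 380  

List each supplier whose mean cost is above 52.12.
SELECT supplier, AVG(cost)
FROM products
GROUP BY supplier
HAVING AVG(cost) > 52.12

Result:
  SupplierD: avg=67.80
  SupplierG: avg=59.12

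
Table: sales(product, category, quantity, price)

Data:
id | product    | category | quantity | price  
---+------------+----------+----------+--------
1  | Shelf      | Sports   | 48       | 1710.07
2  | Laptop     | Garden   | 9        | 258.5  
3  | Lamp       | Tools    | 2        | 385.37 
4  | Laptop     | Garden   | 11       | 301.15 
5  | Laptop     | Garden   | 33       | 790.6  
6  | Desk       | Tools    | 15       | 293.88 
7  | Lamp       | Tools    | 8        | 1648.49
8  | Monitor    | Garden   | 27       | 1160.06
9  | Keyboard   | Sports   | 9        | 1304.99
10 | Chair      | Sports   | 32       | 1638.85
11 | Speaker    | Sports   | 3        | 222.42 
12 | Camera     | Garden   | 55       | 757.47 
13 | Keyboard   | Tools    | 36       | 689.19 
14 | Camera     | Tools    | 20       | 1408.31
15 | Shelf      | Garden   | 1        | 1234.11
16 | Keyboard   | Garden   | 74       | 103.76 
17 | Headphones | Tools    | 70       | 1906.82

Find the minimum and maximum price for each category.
SELECT category, MIN(price), MAX(price)
FROM sales
GROUP BY category

Result:
  Garden: min=103.76, max=1234.11
  Sports: min=222.42, max=1710.07
  Tools: min=293.88, max=1906.82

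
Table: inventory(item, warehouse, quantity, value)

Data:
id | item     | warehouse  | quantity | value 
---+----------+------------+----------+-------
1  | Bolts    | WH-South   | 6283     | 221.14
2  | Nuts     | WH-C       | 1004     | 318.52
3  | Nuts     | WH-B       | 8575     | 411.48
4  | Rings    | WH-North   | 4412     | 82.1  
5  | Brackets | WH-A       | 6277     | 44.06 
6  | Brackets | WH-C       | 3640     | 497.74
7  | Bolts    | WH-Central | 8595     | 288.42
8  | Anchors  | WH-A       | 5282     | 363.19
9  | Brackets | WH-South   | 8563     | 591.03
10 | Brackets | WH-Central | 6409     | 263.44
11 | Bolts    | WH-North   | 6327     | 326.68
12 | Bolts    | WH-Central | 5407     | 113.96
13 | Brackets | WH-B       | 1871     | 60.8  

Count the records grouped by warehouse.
SELECT warehouse, COUNT(*) as count
FROM inventory
GROUP BY warehouse

Result:
  WH-A: 2
  WH-B: 2
  WH-C: 2
  WH-Central: 3
  WH-North: 2
  WH-South: 2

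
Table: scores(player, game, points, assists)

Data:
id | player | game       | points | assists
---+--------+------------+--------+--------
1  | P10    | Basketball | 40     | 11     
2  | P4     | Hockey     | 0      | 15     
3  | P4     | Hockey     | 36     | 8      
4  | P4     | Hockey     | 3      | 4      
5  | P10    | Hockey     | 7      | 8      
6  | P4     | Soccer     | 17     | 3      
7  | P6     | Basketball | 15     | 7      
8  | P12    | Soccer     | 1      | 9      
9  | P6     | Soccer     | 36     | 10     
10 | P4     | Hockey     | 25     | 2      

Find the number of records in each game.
SELECT game, COUNT(*) as count
FROM scores
GROUP BY game

Result:
  Basketball: 2
  Hockey: 5
  Soccer: 3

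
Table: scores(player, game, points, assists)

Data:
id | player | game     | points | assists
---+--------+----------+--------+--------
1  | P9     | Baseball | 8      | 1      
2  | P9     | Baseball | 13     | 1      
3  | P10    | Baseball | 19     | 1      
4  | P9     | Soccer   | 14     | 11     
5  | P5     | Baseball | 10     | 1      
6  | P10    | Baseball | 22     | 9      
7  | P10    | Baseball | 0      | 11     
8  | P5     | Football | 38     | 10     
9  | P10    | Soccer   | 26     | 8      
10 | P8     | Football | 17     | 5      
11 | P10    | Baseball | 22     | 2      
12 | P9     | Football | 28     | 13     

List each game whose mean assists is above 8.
SELECT game, AVG(assists)
FROM scores
GROUP BY game
HAVING AVG(assists) > 8

Result:
  Football: avg=9.33
  Soccer: avg=9.50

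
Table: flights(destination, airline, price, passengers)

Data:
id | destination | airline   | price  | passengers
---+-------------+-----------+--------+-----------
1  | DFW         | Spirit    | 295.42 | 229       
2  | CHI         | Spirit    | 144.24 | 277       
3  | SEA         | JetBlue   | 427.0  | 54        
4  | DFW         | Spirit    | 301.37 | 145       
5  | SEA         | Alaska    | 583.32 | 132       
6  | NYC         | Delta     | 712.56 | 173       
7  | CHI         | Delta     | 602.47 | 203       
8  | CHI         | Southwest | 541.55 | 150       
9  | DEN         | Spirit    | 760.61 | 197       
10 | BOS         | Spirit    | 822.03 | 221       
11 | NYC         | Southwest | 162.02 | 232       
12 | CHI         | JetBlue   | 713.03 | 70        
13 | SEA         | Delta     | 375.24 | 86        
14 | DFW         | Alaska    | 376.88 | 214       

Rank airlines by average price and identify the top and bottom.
SELECT airline, AVG(price)
FROM flights
GROUP BY airline
ORDER BY AVG(price)

All groups:
  Southwest: 351.79
  Spirit: 464.73
  Alaska: 480.10
  Delta: 563.42
  JetBlue: 570.02

Highest: JetBlue (570.02)
Lowest: Southwest (351.79)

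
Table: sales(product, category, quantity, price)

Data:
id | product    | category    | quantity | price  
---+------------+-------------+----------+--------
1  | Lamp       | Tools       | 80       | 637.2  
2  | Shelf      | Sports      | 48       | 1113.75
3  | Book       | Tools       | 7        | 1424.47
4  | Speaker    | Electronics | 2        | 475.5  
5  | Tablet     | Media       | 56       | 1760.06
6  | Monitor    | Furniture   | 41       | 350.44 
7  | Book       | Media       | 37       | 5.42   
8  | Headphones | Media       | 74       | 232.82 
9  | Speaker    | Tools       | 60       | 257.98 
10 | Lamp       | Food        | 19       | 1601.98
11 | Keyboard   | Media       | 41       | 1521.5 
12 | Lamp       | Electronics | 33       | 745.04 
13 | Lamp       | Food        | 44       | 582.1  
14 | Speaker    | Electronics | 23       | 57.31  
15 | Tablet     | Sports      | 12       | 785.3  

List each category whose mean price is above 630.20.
SELECT category, AVG(price)
FROM sales
GROUP BY category
HAVING AVG(price) > 630.20

Result:
  Food: avg=1092.04
  Media: avg=879.95
  Sports: avg=949.53
  Tools: avg=773.22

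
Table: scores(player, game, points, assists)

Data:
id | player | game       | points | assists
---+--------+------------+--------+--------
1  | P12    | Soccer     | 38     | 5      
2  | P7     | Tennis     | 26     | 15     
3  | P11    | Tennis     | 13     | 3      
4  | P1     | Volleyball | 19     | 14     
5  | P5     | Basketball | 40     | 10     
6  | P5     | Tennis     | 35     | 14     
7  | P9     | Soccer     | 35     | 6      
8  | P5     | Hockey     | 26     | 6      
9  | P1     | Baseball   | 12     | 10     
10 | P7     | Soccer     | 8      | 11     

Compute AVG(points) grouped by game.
SELECT game, AVG(points) as result
FROM scores
GROUP BY game

Result:
  Baseball: 12.00
  Basketball: 40.00
  Hockey: 26.00
  Soccer: 27.00
  Tennis: 24.67
  Volleyball: 19.00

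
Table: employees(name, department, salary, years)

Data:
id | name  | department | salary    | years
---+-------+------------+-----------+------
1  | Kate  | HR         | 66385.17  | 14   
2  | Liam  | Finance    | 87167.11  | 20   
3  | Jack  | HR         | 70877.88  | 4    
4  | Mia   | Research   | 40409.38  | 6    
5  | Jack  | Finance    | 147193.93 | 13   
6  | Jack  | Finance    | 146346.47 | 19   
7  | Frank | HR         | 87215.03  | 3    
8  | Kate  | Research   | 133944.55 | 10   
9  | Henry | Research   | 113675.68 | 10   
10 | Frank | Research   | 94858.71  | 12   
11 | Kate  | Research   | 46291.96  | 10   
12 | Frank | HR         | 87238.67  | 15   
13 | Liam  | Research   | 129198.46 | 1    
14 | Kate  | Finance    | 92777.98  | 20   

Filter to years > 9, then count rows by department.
SELECT department, COUNT(*)
FROM employees
WHERE years > 9
GROUP BY department

Note: WHERE filters rows before grouping.

Result:
  Finance: 4
  HR: 2
  Research: 4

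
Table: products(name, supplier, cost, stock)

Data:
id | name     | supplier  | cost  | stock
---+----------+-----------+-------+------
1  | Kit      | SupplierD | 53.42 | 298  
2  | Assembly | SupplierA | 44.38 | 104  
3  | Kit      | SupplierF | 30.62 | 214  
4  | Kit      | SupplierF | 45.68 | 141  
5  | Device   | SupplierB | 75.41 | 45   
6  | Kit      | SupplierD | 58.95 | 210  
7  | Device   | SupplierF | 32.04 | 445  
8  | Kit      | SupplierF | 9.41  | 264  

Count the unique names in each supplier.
SELECT supplier, COUNT(DISTINCT name)
FROM products
GROUP BY supplier

Result:
  SupplierA: 1 distinct
  SupplierB: 1 distinct
  SupplierD: 1 distinct
  SupplierF: 2 distinct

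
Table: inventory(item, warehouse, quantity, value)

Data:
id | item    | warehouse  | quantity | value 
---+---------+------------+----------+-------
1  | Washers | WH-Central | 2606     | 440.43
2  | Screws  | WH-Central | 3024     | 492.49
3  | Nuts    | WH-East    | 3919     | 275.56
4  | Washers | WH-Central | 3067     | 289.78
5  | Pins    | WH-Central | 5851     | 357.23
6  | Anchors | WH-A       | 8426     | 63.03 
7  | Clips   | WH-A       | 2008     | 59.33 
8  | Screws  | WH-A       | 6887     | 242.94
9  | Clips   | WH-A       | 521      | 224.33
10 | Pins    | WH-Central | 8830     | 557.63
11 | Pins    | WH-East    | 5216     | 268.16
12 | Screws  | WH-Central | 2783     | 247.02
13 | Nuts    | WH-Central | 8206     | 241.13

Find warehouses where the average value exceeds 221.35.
SELECT warehouse, AVG(value)
FROM inventory
GROUP BY warehouse
HAVING AVG(value) > 221.35

Result:
  WH-Central: avg=375.10
  WH-East: avg=271.86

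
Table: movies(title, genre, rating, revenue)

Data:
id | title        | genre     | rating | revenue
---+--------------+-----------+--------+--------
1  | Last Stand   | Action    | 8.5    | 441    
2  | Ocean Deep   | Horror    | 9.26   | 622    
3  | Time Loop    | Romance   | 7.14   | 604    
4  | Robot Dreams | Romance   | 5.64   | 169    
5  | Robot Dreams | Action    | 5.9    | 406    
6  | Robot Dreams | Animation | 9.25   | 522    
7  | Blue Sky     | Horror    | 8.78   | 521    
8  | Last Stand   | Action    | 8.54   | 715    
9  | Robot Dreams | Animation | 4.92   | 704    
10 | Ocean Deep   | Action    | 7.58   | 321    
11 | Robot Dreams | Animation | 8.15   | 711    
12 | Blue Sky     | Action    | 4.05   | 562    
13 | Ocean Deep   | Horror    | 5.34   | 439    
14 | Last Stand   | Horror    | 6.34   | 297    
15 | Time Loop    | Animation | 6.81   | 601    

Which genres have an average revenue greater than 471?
SELECT genre, AVG(revenue)
FROM movies
GROUP BY genre
HAVING AVG(revenue) > 471

Result:
  Action: avg=489.00
  Animation: avg=634.50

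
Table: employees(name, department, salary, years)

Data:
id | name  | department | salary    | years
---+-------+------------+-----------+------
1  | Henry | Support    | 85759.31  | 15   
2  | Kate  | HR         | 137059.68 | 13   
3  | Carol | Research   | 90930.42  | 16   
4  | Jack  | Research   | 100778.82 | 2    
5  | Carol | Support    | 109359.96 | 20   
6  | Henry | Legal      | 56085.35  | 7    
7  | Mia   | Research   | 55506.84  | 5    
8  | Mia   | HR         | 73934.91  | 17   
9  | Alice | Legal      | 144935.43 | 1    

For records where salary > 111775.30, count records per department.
SELECT department, COUNT(*)
FROM employees
WHERE salary > 111775.30
GROUP BY department

Note: WHERE filters rows before grouping.

Result:
  HR: 1
  Legal: 1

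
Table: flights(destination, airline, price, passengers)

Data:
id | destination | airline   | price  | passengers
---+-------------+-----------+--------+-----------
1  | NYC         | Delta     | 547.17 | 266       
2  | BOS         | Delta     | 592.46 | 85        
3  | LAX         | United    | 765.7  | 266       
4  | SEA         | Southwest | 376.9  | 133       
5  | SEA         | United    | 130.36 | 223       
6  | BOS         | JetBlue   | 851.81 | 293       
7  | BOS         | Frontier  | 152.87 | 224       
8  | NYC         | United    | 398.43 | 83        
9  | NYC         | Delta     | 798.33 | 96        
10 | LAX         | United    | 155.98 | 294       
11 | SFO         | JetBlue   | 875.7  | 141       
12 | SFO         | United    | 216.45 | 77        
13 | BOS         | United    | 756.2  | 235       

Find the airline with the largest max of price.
SELECT airline, MAX(price) as val
FROM flights
GROUP BY airline
ORDER BY val DESC
LIMIT 1

Result: JetBlue with max(price) = 875.70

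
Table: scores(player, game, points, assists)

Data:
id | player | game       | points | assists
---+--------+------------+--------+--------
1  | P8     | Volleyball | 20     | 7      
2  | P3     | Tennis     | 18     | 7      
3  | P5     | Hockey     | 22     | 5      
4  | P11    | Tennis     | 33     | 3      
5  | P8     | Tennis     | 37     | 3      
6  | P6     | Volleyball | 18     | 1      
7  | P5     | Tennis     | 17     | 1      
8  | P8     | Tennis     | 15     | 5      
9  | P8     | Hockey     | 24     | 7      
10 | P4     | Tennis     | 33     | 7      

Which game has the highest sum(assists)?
SELECT game, SUM(assists) as val
FROM scores
GROUP BY game
ORDER BY val DESC
LIMIT 1

Result: Tennis with sum(assists) = 26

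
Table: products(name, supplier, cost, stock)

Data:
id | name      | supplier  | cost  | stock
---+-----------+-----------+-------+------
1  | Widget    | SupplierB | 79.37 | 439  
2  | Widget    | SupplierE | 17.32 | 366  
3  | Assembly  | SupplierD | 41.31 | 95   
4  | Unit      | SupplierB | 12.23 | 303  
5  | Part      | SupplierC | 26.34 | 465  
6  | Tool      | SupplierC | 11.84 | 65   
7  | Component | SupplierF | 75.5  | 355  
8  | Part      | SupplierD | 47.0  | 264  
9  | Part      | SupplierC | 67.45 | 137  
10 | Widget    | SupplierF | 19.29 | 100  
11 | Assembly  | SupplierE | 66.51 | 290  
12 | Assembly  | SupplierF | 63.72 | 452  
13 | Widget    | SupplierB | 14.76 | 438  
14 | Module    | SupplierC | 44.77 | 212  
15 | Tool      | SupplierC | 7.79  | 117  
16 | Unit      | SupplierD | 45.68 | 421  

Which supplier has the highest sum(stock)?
SELECT supplier, SUM(stock) as val
FROM products
GROUP BY supplier
ORDER BY val DESC
LIMIT 1

Result: SupplierB with sum(stock) = 1180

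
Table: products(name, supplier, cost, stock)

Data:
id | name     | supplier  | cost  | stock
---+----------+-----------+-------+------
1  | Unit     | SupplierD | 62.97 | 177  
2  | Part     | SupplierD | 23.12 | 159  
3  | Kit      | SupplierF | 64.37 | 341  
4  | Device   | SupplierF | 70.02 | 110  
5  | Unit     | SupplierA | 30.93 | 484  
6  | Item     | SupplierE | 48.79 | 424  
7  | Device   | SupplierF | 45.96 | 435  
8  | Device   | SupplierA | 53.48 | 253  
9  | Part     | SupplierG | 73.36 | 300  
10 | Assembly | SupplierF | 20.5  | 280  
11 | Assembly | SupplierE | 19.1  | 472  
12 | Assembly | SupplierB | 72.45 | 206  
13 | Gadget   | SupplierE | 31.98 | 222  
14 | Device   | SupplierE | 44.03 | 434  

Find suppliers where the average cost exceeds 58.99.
SELECT supplier, AVG(cost)
FROM products
GROUP BY supplier
HAVING AVG(cost) > 58.99

Result:
  SupplierB: avg=72.45
  SupplierG: avg=73.36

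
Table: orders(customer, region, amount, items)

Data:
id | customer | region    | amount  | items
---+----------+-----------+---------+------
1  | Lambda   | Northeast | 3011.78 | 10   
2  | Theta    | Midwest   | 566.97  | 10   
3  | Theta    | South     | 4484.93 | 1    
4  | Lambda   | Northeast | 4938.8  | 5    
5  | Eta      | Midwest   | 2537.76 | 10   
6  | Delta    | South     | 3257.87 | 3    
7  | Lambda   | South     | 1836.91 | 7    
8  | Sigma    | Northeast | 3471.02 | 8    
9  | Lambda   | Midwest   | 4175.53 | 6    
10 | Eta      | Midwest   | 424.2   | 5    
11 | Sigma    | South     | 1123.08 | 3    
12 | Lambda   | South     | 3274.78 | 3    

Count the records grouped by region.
SELECT region, COUNT(*) as count
FROM orders
GROUP BY region

Result:
  Midwest: 4
  Northeast: 3
  South: 5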